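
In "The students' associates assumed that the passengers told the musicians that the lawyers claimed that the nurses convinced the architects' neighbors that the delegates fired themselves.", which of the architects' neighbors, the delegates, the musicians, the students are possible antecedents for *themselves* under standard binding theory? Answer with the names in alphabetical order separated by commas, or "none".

the delegates

*themselves* is a reflexive; Principle A requires it to be bound within its binding domain — the clause headed by 'fired'.
— the architects' neighbors: object of the clause headed by 'convinced'; c-commands the reflexive but lies outside its binding domain — cannot bind it (Principle A).
— the delegates: subject of the clause headed by 'fired'; c-commands the reflexive within its binding domain — allowed (Principle A).
— the musicians: object of the clause headed by 'told'; c-commands the reflexive but lies outside its binding domain — cannot bind it (Principle A).
— the students: possessor inside the subject DP of the matrix clause; does not c-command the reflexive — cannot bind it (Principle A).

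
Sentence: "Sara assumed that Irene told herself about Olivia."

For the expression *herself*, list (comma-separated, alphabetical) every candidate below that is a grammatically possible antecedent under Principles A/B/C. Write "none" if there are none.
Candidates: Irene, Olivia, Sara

*herself* is a reflexive; Principle A requires it to be bound within its binding domain — the clause headed by 'told'.
— Irene: subject of the clause headed by 'told'; c-commands the reflexive within its binding domain — allowed (Principle A).
— Olivia: second object of the clause headed by 'told'; does not c-command the reflexive — cannot bind it (Principle A).
— Sara: subject of the matrix clause; c-commands the reflexive but lies outside its binding domain — cannot bind it (Principle A).

Irene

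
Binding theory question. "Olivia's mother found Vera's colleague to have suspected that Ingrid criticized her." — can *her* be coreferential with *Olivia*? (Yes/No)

Yes

*her* is a pronoun; Principle B requires it to be free in its binding domain — the clause headed by 'criticized'.
— Olivia: possessor inside the subject DP of the matrix clause; does not c-command the pronoun — Principle B does not apply; allowed.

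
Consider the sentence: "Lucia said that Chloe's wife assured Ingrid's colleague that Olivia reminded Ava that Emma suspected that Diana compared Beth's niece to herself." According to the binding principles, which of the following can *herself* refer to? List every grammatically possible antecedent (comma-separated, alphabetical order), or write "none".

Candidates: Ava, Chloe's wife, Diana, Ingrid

*herself* is a reflexive; Principle A requires it to be bound within its binding domain — the clause headed by 'compared'.
— Ava: object of the clause headed by 'reminded'; c-commands the reflexive but lies outside its binding domain — cannot bind it (Principle A).
— Chloe's wife: subject of the clause headed by 'assured'; c-commands the reflexive but lies outside its binding domain — cannot bind it (Principle A).
— Diana: subject of the clause headed by 'compared'; c-commands the reflexive within its binding domain — allowed (Principle A).
— Ingrid: possessor inside the object DP of the clause headed by 'assured'; does not c-command the reflexive — cannot bind it (Principle A).

Diana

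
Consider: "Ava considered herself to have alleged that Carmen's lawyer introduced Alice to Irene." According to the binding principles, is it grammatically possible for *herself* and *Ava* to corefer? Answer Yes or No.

*herself* is a reflexive; Principle A requires it to be bound within its binding domain — the matrix clause.
— Ava: subject of the matrix clause; c-commands the reflexive within its binding domain — allowed (Principle A).

Yes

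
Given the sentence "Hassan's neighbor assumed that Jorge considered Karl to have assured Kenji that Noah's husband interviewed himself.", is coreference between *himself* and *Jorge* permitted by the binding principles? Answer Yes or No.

No

*himself* is a reflexive; Principle A requires it to be bound within its binding domain — the clause headed by 'interviewed'.
— Jorge: subject of the clause headed by 'considered'; c-commands the reflexive but lies outside its binding domain — cannot bind it (Principle A).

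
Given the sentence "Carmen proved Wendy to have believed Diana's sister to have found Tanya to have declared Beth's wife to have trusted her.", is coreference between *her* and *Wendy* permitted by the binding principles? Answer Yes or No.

*her* is a pronoun; Principle B requires it to be free in its binding domain — the clause headed by 'trusted'.
— Wendy: subject of the clause headed by 'believed'; c-commands the pronoun but lies outside its binding domain — allowed.

Yes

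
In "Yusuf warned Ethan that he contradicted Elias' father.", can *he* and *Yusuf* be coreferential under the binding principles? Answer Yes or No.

Yes

*Yusuf* is an R-expression; Principle C requires it to be free (not bound by any c-commanding expression).
— he: subject of the clause headed by 'contradicted'; the pronoun does not c-command the R-expression — coreference allowed.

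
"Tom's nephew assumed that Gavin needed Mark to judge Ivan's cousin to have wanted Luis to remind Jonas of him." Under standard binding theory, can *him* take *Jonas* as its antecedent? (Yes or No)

*him* is a pronoun; Principle B requires it to be free in its binding domain — the clause headed by 'remind'.
— Jonas: object of the clause headed by 'remind'; c-commands the pronoun within its binding domain — blocked (Principle B).

No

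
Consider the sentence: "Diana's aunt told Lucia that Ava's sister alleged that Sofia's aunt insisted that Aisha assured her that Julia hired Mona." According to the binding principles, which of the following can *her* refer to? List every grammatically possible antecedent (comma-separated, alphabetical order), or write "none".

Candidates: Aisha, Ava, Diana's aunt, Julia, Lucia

*her* is a pronoun; Principle B requires it to be free in its binding domain — the clause headed by 'assured'.
— Aisha: subject of the clause headed by 'assured'; c-commands the pronoun within its binding domain — blocked (Principle B).
— Ava: possessor inside the subject DP of the clause headed by 'alleged'; does not c-command the pronoun — Principle B does not apply; allowed.
— Diana's aunt: subject of the matrix clause; c-commands the pronoun but lies outside its binding domain — allowed.
— Julia: subject of the clause headed by 'hired'; is c-commanded by the pronoun; coreference would bind this R-expression — blocked (Principle C).
— Lucia: object of the matrix clause; c-commands the pronoun but lies outside its binding domain — allowed.

Ava, Diana's aunt, Lucia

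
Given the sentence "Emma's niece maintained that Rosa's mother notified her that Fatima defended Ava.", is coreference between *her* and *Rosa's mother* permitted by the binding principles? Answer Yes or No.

No

*her* is a pronoun; Principle B requires it to be free in its binding domain — the clause headed by 'notified'.
— Rosa's mother: subject of the clause headed by 'notified'; c-commands the pronoun within its binding domain — blocked (Principle B).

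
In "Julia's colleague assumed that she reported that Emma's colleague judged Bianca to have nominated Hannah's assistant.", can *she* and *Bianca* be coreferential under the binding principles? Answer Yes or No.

No

*Bianca* is an R-expression; Principle C requires it to be free (not bound by any c-commanding expression).
— she: subject of the clause headed by 'reported'; the pronoun c-commands the R-expression — coreference blocked (Principle C).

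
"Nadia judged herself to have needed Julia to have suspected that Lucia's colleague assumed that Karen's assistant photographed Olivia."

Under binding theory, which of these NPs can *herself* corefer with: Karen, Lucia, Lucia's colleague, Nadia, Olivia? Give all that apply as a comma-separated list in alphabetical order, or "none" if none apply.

Nadia

*herself* is a reflexive; Principle A requires it to be bound within its binding domain — the matrix clause.
— Karen: possessor inside the subject DP of the clause headed by 'photographed'; does not c-command the reflexive — cannot bind it (Principle A).
— Lucia: possessor inside the subject DP of the clause headed by 'assumed'; does not c-command the reflexive — cannot bind it (Principle A).
— Lucia's colleague: subject of the clause headed by 'assumed'; does not c-command the reflexive — cannot bind it (Principle A).
— Nadia: subject of the matrix clause; c-commands the reflexive within its binding domain — allowed (Principle A).
— Olivia: object of the clause headed by 'photographed'; does not c-command the reflexive — cannot bind it (Principle A).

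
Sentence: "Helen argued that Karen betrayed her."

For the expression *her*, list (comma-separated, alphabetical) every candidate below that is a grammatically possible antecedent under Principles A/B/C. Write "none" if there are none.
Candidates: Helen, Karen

Helen

*her* is a pronoun; Principle B requires it to be free in its binding domain — the clause headed by 'betrayed'.
— Helen: subject of the matrix clause; c-commands the pronoun but lies outside its binding domain — allowed.
— Karen: subject of the clause headed by 'betrayed'; c-commands the pronoun within its binding domain — blocked (Principle B).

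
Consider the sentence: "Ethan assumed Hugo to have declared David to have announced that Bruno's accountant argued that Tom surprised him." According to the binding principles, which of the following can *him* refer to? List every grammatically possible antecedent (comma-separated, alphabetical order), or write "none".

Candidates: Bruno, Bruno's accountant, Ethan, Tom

*him* is a pronoun; Principle B requires it to be free in its binding domain — the clause headed by 'surprised'.
— Bruno: possessor inside the subject DP of the clause headed by 'argued'; does not c-command the pronoun — Principle B does not apply; allowed.
— Bruno's accountant: subject of the clause headed by 'argued'; c-commands the pronoun but lies outside its binding domain — allowed.
— Ethan: subject of the matrix clause; c-commands the pronoun but lies outside its binding domain — allowed.
— Tom: subject of the clause headed by 'surprised'; c-commands the pronoun within its binding domain — blocked (Principle B).

Bruno, Bruno's accountant, Ethan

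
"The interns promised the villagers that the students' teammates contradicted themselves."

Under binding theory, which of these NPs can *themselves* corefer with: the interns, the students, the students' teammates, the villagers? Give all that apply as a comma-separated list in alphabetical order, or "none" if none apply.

the students' teammates

*themselves* is a reflexive; Principle A requires it to be bound within its binding domain — the clause headed by 'contradicted'.
— the interns: subject of the matrix clause; c-commands the reflexive but lies outside its binding domain — cannot bind it (Principle A).
— the students: possessor inside the subject DP of the clause headed by 'contradicted'; does not c-command the reflexive — cannot bind it (Principle A).
— the students' teammates: subject of the clause headed by 'contradicted'; c-commands the reflexive within its binding domain — allowed (Principle A).
— the villagers: object of the matrix clause; c-commands the reflexive but lies outside its binding domain — cannot bind it (Principle A).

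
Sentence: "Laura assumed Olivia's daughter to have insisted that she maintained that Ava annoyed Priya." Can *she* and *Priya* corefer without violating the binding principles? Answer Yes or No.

No

*Priya* is an R-expression; Principle C requires it to be free (not bound by any c-commanding expression).
— she: subject of the clause headed by 'maintained'; the pronoun c-commands the R-expression — coreference blocked (Principle C).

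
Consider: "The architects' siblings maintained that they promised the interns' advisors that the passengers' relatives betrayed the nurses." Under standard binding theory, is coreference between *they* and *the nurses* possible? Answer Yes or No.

*the nurses* is an R-expression; Principle C requires it to be free (not bound by any c-commanding expression).
— they: subject of the clause headed by 'promised'; the pronoun c-commands the R-expression — coreference blocked (Principle C).

No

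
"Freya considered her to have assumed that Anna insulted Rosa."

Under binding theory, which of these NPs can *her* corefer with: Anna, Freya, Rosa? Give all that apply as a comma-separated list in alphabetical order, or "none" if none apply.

none

*her* is a pronoun; Principle B requires it to be free in its binding domain — the matrix clause.
— Anna: subject of the clause headed by 'insulted'; is c-commanded by the pronoun; coreference would bind this R-expression — blocked (Principle C).
— Freya: subject of the matrix clause; c-commands the pronoun within its binding domain — blocked (Principle B).
— Rosa: object of the clause headed by 'insulted'; is c-commanded by the pronoun; coreference would bind this R-expression — blocked (Principle C).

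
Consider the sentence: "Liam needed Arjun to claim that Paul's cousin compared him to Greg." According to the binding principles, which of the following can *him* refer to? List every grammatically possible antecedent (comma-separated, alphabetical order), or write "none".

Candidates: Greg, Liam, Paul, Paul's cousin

*him* is a pronoun; Principle B requires it to be free in its binding domain — the clause headed by 'compared'.
— Greg: second object of the clause headed by 'compared'; is c-commanded by the pronoun; coreference would bind this R-expression — blocked (Principle C).
— Liam: subject of the matrix clause; c-commands the pronoun but lies outside its binding domain — allowed.
— Paul: possessor inside the subject DP of the clause headed by 'compared'; does not c-command the pronoun — Principle B does not apply; allowed.
— Paul's cousin: subject of the clause headed by 'compared'; c-commands the pronoun within its binding domain — blocked (Principle B).

Liam, Paul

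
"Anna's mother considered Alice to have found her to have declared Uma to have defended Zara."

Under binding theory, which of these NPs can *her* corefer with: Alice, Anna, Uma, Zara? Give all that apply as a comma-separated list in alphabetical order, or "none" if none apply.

Anna

*her* is a pronoun; Principle B requires it to be free in its binding domain — the clause headed by 'found'.
— Alice: subject of the clause headed by 'found'; c-commands the pronoun within its binding domain — blocked (Principle B).
— Anna: possessor inside the subject DP of the matrix clause; does not c-command the pronoun — Principle B does not apply; allowed.
— Uma: subject of the clause headed by 'defended'; is c-commanded by the pronoun; coreference would bind this R-expression — blocked (Principle C).
— Zara: object of the clause headed by 'defended'; is c-commanded by the pronoun; coreference would bind this R-expression — blocked (Principle C).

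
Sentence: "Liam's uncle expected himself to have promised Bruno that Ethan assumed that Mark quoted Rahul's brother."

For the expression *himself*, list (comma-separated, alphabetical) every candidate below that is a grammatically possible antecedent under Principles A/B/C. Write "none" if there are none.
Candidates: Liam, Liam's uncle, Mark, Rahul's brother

Liam's uncle

*himself* is a reflexive; Principle A requires it to be bound within its binding domain — the matrix clause.
— Liam: possessor inside the subject DP of the matrix clause; does not c-command the reflexive — cannot bind it (Principle A).
— Liam's uncle: subject of the matrix clause; c-commands the reflexive within its binding domain — allowed (Principle A).
— Mark: subject of the clause headed by 'quoted'; does not c-command the reflexive — cannot bind it (Principle A).
— Rahul's brother: object of the clause headed by 'quoted'; does not c-command the reflexive — cannot bind it (Principle A).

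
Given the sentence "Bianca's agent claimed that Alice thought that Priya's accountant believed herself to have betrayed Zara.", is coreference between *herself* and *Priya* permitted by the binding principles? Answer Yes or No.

*herself* is a reflexive; Principle A requires it to be bound within its binding domain — the clause headed by 'believed'.
— Priya: possessor inside the subject DP of the clause headed by 'believed'; does not c-command the reflexive — cannot bind it (Principle A).

No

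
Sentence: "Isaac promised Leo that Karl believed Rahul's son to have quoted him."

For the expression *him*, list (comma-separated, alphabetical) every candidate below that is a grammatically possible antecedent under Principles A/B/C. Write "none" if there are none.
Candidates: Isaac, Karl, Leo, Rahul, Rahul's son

Isaac, Karl, Leo, Rahul

*him* is a pronoun; Principle B requires it to be free in its binding domain — the clause headed by 'quoted'.
— Isaac: subject of the matrix clause; c-commands the pronoun but lies outside its binding domain — allowed.
— Karl: subject of the clause headed by 'believed'; c-commands the pronoun but lies outside its binding domain — allowed.
— Leo: object of the matrix clause; c-commands the pronoun but lies outside its binding domain — allowed.
— Rahul: possessor inside the subject DP of the clause headed by 'quoted'; does not c-command the pronoun — Principle B does not apply; allowed.
— Rahul's son: subject of the clause headed by 'quoted'; c-commands the pronoun within its binding domain — blocked (Principle B).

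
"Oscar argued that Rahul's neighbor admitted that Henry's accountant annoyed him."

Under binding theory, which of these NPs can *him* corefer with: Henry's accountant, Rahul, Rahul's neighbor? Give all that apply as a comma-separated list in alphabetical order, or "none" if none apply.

Rahul, Rahul's neighbor

*him* is a pronoun; Principle B requires it to be free in its binding domain — the clause headed by 'annoyed'.
— Henry's accountant: subject of the clause headed by 'annoyed'; c-commands the pronoun within its binding domain — blocked (Principle B).
— Rahul: possessor inside the subject DP of the clause headed by 'admitted'; does not c-command the pronoun — Principle B does not apply; allowed.
— Rahul's neighbor: subject of the clause headed by 'admitted'; c-commands the pronoun but lies outside its binding domain — allowed.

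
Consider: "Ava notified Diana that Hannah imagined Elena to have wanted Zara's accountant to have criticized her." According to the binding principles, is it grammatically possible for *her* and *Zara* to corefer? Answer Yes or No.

Yes

*her* is a pronoun; Principle B requires it to be free in its binding domain — the clause headed by 'criticized'.
— Zara: possessor inside the subject DP of the clause headed by 'criticized'; does not c-command the pronoun — Principle B does not apply; allowed.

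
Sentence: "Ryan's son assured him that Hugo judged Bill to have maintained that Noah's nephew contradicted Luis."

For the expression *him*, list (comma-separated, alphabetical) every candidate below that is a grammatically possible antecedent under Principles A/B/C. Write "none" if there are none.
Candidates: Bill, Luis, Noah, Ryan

Ryan

*him* is a pronoun; Principle B requires it to be free in its binding domain — the matrix clause.
— Bill: subject of the clause headed by 'maintained'; is c-commanded by the pronoun; coreference would bind this R-expression — blocked (Principle C).
— Luis: object of the clause headed by 'contradicted'; is c-commanded by the pronoun; coreference would bind this R-expression — blocked (Principle C).
— Noah: possessor inside the subject DP of the clause headed by 'contradicted'; is c-commanded by the pronoun; coreference would bind this R-expression — blocked (Principle C).
— Ryan: possessor inside the subject DP of the matrix clause; does not c-command the pronoun — Principle B does not apply; allowed.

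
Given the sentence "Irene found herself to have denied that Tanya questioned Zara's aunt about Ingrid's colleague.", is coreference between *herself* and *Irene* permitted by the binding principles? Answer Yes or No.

*herself* is a reflexive; Principle A requires it to be bound within its binding domain — the matrix clause.
— Irene: subject of the matrix clause; c-commands the reflexive within its binding domain — allowed (Principle A).

Yes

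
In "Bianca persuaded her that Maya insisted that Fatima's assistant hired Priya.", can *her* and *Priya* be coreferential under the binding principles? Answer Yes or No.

*Priya* is an R-expression; Principle C requires it to be free (not bound by any c-commanding expression).
— her: object of the matrix clause; the pronoun c-commands the R-expression — coreference blocked (Principle C).

No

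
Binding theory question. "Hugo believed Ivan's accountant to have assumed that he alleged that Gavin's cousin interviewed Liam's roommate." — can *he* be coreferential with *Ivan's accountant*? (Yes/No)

Yes

*he* is a pronoun; Principle B requires it to be free in its binding domain — the clause headed by 'alleged'.
— Ivan's accountant: subject of the clause headed by 'assumed'; c-commands the pronoun but lies outside its binding domain — allowed.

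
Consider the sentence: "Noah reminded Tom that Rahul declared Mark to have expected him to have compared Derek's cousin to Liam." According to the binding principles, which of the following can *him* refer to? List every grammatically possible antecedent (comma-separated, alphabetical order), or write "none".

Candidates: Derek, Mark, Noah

*him* is a pronoun; Principle B requires it to be free in its binding domain — the clause headed by 'expected'.
— Derek: possessor inside the object DP of the clause headed by 'compared'; is c-commanded by the pronoun; coreference would bind this R-expression — blocked (Principle C).
— Mark: subject of the clause headed by 'expected'; c-commands the pronoun within its binding domain — blocked (Principle B).
— Noah: subject of the matrix clause; c-commands the pronoun but lies outside its binding domain — allowed.

Noah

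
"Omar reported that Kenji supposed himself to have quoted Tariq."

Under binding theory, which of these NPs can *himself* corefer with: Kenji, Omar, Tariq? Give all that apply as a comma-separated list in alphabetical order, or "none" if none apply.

*himself* is a reflexive; Principle A requires it to be bound within its binding domain — the clause headed by 'supposed'.
— Kenji: subject of the clause headed by 'supposed'; c-commands the reflexive within its binding domain — allowed (Principle A).
— Omar: subject of the matrix clause; c-commands the reflexive but lies outside its binding domain — cannot bind it (Principle A).
— Tariq: object of the clause headed by 'quoted'; does not c-command the reflexive — cannot bind it (Principle A).

Kenji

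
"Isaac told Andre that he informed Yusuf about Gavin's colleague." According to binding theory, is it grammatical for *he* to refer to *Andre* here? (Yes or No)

*Andre* is an R-expression; Principle C requires it to be free (not bound by any c-commanding expression).
— he: subject of the clause headed by 'informed'; the pronoun does not c-command the R-expression — coreference allowed.

Yes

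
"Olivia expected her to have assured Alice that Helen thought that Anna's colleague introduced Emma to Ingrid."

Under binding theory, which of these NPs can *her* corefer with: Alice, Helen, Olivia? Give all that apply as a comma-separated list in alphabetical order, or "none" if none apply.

none

*her* is a pronoun; Principle B requires it to be free in its binding domain — the matrix clause.
— Alice: object of the clause headed by 'assured'; is c-commanded by the pronoun; coreference would bind this R-expression — blocked (Principle C).
— Helen: subject of the clause headed by 'thought'; is c-commanded by the pronoun; coreference would bind this R-expression — blocked (Principle C).
— Olivia: subject of the matrix clause; c-commands the pronoun within its binding domain — blocked (Principle B).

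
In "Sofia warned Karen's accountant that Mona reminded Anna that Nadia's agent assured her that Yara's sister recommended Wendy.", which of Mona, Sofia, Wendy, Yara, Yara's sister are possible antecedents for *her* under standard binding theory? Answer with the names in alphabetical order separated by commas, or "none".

*her* is a pronoun; Principle B requires it to be free in its binding domain — the clause headed by 'assured'.
— Mona: subject of the clause headed by 'reminded'; c-commands the pronoun but lies outside its binding domain — allowed.
— Sofia: subject of the matrix clause; c-commands the pronoun but lies outside its binding domain — allowed.
— Wendy: object of the clause headed by 'recommended'; is c-commanded by the pronoun; coreference would bind this R-expression — blocked (Principle C).
— Yara: possessor inside the subject DP of the clause headed by 'recommended'; is c-commanded by the pronoun; coreference would bind this R-expression — blocked (Principle C).
— Yara's sister: subject of the clause headed by 'recommended'; is c-commanded by the pronoun; coreference would bind this R-expression — blocked (Principle C).

Mona, Sofia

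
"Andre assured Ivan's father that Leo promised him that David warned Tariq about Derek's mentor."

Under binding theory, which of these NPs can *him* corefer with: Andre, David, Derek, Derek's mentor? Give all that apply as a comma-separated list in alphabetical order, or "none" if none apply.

*him* is a pronoun; Principle B requires it to be free in its binding domain — the clause headed by 'promised'.
— Andre: subject of the matrix clause; c-commands the pronoun but lies outside its binding domain — allowed.
— David: subject of the clause headed by 'warned'; is c-commanded by the pronoun; coreference would bind this R-expression — blocked (Principle C).
— Derek: possessor inside the second object DP of the clause headed by 'warned'; is c-commanded by the pronoun; coreference would bind this R-expression — blocked (Principle C).
— Derek's mentor: second object of the clause headed by 'warned'; is c-commanded by the pronoun; coreference would bind this R-expression — blocked (Principle C).

Andre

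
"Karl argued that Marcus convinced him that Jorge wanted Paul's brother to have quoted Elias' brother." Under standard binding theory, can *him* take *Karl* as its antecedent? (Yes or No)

Yes

*him* is a pronoun; Principle B requires it to be free in its binding domain — the clause headed by 'convinced'.
— Karl: subject of the matrix clause; c-commands the pronoun but lies outside its binding domain — allowed.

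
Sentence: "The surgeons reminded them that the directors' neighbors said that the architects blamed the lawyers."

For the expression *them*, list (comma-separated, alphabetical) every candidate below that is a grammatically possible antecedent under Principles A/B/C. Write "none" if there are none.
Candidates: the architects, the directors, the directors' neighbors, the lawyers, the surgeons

*them* is a pronoun; Principle B requires it to be free in its binding domain — the matrix clause.
— the architects: subject of the clause headed by 'blamed'; is c-commanded by the pronoun; coreference would bind this R-expression — blocked (Principle C).
— the directors: possessor inside the subject DP of the clause headed by 'said'; is c-commanded by the pronoun; coreference would bind this R-expression — blocked (Principle C).
— the directors' neighbors: subject of the clause headed by 'said'; is c-commanded by the pronoun; coreference would bind this R-expression — blocked (Principle C).
— the lawyers: object of the clause headed by 'blamed'; is c-commanded by the pronoun; coreference would bind this R-expression — blocked (Principle C).
— the surgeons: subject of the matrix clause; c-commands the pronoun within its binding domain — blocked (Principle B).

none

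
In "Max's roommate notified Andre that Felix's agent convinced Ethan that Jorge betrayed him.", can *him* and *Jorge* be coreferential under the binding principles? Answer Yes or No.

No

*Jorge* is an R-expression; Principle C requires it to be free (not bound by any c-commanding expression).
— him: object of the clause headed by 'betrayed'; the R-expression locally c-commands the pronoun — coreference blocked (Principle B on the pronoun).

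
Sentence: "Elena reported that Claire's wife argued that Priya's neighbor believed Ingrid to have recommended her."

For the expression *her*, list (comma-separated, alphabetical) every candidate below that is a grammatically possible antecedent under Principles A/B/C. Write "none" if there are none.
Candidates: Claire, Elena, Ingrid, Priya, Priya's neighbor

Claire, Elena, Priya, Priya's neighbor

*her* is a pronoun; Principle B requires it to be free in its binding domain — the clause headed by 'recommended'.
— Claire: possessor inside the subject DP of the clause headed by 'argued'; does not c-command the pronoun — Principle B does not apply; allowed.
— Elena: subject of the matrix clause; c-commands the pronoun but lies outside its binding domain — allowed.
— Ingrid: subject of the clause headed by 'recommended'; c-commands the pronoun within its binding domain — blocked (Principle B).
— Priya: possessor inside the subject DP of the clause headed by 'believed'; does not c-command the pronoun — Principle B does not apply; allowed.
— Priya's neighbor: subject of the clause headed by 'believed'; c-commands the pronoun but lies outside its binding domain — allowed.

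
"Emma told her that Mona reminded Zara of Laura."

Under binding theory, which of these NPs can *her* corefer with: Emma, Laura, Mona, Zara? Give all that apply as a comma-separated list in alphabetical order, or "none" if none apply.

*her* is a pronoun; Principle B requires it to be free in its binding domain — the matrix clause.
— Emma: subject of the matrix clause; c-commands the pronoun within its binding domain — blocked (Principle B).
— Laura: second object of the clause headed by 'reminded'; is c-commanded by the pronoun; coreference would bind this R-expression — blocked (Principle C).
— Mona: subject of the clause headed by 'reminded'; is c-commanded by the pronoun; coreference would bind this R-expression — blocked (Principle C).
— Zara: object of the clause headed by 'reminded'; is c-commanded by the pronoun; coreference would bind this R-expression — blocked (Principle C).

none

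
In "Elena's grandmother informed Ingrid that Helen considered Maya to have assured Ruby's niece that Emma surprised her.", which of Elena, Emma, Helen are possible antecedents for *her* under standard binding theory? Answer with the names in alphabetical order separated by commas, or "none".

*her* is a pronoun; Principle B requires it to be free in its binding domain — the clause headed by 'surprised'.
— Elena: possessor inside the subject DP of the matrix clause; does not c-command the pronoun — Principle B does not apply; allowed.
— Emma: subject of the clause headed by 'surprised'; c-commands the pronoun within its binding domain — blocked (Principle B).
— Helen: subject of the clause headed by 'considered'; c-commands the pronoun but lies outside its binding domain — allowed.

Elena, Helen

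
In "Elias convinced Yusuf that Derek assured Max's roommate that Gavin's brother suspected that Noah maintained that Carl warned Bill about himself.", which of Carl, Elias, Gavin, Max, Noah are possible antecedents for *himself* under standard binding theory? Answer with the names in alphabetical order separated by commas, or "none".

Carl

*himself* is a reflexive; Principle A requires it to be bound within its binding domain — the clause headed by 'warned'.
— Carl: subject of the clause headed by 'warned'; c-commands the reflexive within its binding domain — allowed (Principle A).
— Elias: subject of the matrix clause; c-commands the reflexive but lies outside its binding domain — cannot bind it (Principle A).
— Gavin: possessor inside the subject DP of the clause headed by 'suspected'; does not c-command the reflexive — cannot bind it (Principle A).
— Max: possessor inside the object DP of the clause headed by 'assured'; does not c-command the reflexive — cannot bind it (Principle A).
— Noah: subject of the clause headed by 'maintained'; c-commands the reflexive but lies outside its binding domain — cannot bind it (Principle A).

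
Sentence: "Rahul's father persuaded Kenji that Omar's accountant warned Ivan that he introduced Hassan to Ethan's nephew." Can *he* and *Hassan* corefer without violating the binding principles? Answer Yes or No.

No

*Hassan* is an R-expression; Principle C requires it to be free (not bound by any c-commanding expression).
— he: subject of the clause headed by 'introduced'; the pronoun c-commands the R-expression — coreference blocked (Principle C).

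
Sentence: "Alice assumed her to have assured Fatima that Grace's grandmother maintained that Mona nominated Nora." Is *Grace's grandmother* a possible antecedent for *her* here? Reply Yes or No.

*her* is a pronoun; Principle B requires it to be free in its binding domain — the matrix clause.
— Grace's grandmother: subject of the clause headed by 'maintained'; is c-commanded by the pronoun; coreference would bind this R-expression — blocked (Principle C).

No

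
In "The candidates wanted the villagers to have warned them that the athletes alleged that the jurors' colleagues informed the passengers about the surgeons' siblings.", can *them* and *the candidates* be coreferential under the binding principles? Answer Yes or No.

Yes

*the candidates* is an R-expression; Principle C requires it to be free (not bound by any c-commanding expression).
— them: object of the clause headed by 'warned'; the pronoun does not c-command the R-expression — coreference allowed.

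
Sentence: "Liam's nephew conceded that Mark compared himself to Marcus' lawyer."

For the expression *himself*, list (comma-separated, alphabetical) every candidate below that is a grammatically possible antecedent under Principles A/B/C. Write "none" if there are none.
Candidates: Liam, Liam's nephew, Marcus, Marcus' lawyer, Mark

*himself* is a reflexive; Principle A requires it to be bound within its binding domain — the clause headed by 'compared'.
— Liam: possessor inside the subject DP of the matrix clause; does not c-command the reflexive — cannot bind it (Principle A).
— Liam's nephew: subject of the matrix clause; c-commands the reflexive but lies outside its binding domain — cannot bind it (Principle A).
— Marcus: possessor inside the second object DP of the clause headed by 'compared'; does not c-command the reflexive — cannot bind it (Principle A).
— Marcus' lawyer: second object of the clause headed by 'compared'; does not c-command the reflexive — cannot bind it (Principle A).
— Mark: subject of the clause headed by 'compared'; c-commands the reflexive within its binding domain — allowed (Principle A).

Mark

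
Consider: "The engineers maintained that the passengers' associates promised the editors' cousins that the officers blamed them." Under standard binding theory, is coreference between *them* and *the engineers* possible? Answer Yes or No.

*the engineers* is an R-expression; Principle C requires it to be free (not bound by any c-commanding expression).
— them: object of the clause headed by 'blamed'; the pronoun does not c-command the R-expression — coreference allowed.

Yes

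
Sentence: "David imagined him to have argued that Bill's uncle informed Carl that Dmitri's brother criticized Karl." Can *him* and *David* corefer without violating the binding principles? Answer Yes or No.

No

*David* is an R-expression; Principle C requires it to be free (not bound by any c-commanding expression).
— him: subject of the clause headed by 'argued'; the R-expression locally c-commands the pronoun — coreference blocked (Principle B on the pronoun).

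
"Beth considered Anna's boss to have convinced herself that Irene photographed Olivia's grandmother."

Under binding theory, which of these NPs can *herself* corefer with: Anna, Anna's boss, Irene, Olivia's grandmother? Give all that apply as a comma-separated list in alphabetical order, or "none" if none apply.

*herself* is a reflexive; Principle A requires it to be bound within its binding domain — the clause headed by 'convinced'.
— Anna: possessor inside the subject DP of the clause headed by 'convinced'; does not c-command the reflexive — cannot bind it (Principle A).
— Anna's boss: subject of the clause headed by 'convinced'; c-commands the reflexive within its binding domain — allowed (Principle A).
— Irene: subject of the clause headed by 'photographed'; does not c-command the reflexive — cannot bind it (Principle A).
— Olivia's grandmother: object of the clause headed by 'photographed'; does not c-command the reflexive — cannot bind it (Principle A).

Anna's boss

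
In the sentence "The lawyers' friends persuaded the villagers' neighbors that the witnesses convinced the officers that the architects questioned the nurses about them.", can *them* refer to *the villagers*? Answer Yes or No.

*them* is a pronoun; Principle B requires it to be free in its binding domain — the clause headed by 'questioned'.
— the villagers: possessor inside the object DP of the matrix clause; does not c-command the pronoun — Principle B does not apply; allowed.

Yes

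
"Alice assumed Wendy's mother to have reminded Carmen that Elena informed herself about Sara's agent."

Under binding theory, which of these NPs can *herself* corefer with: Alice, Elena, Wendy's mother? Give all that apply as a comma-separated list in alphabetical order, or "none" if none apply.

Elena

*herself* is a reflexive; Principle A requires it to be bound within its binding domain — the clause headed by 'informed'.
— Alice: subject of the matrix clause; c-commands the reflexive but lies outside its binding domain — cannot bind it (Principle A).
— Elena: subject of the clause headed by 'informed'; c-commands the reflexive within its binding domain — allowed (Principle A).
— Wendy's mother: subject of the clause headed by 'reminded'; c-commands the reflexive but lies outside its binding domain — cannot bind it (Principle A).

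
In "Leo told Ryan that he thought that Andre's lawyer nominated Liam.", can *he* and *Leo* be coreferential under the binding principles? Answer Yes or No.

Yes

*Leo* is an R-expression; Principle C requires it to be free (not bound by any c-commanding expression).
— he: subject of the clause headed by 'thought'; the pronoun does not c-command the R-expression — coreference allowed.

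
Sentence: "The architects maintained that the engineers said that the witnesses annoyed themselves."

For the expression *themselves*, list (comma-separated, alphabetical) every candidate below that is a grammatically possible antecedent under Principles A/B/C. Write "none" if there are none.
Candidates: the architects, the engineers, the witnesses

*themselves* is a reflexive; Principle A requires it to be bound within its binding domain — the clause headed by 'annoyed'.
— the architects: subject of the matrix clause; c-commands the reflexive but lies outside its binding domain — cannot bind it (Principle A).
— the engineers: subject of the clause headed by 'said'; c-commands the reflexive but lies outside its binding domain — cannot bind it (Principle A).
— the witnesses: subject of the clause headed by 'annoyed'; c-commands the reflexive within its binding domain — allowed (Principle A).

the witnesses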